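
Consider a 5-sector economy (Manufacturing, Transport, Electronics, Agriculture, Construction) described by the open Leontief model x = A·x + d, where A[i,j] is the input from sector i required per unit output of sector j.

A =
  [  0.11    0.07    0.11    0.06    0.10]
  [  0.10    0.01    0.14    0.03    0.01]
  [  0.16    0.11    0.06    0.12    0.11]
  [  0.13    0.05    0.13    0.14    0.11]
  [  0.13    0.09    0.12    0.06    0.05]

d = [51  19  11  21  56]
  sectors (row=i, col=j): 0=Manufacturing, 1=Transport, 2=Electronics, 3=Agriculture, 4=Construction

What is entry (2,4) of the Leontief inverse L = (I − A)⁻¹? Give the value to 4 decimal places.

Form M = I − A:
  [  0.89   -0.07   -0.11   -0.06   -0.10]
  [ -0.10    0.99   -0.14   -0.03   -0.01]
  [ -0.16   -0.11    0.94   -0.12   -0.11]
  [ -0.13   -0.05   -0.13    0.86   -0.11]
  [ -0.13   -0.09   -0.12   -0.06    0.95]
Leontief inverse L = M⁻¹:
  [  1.2178    0.1303    0.2012    0.1293    0.1678]
  [  0.1745    1.0539    0.1964    0.0806    0.0615]
  [  0.2897    0.1791    1.1772    0.2041    0.1923]
  [  0.2683    0.1270    0.2467    1.2344    0.2011]
  [  0.2367    0.1483    0.2104    0.1291    1.1184]
Total output x = L · d:
  x_0 = 1.2178·51 + 0.1303·19 + 0.2012·11 + 0.1293·21 + 0.1678·56 = 78.9097
  x_1 = 0.1745·51 + 1.0539·19 + 0.1964·11 + 0.0806·21 + 0.0615·56 = 36.2237
  x_2 = 0.2897·51 + 0.1791·19 + 1.1772·11 + 0.2041·21 + 0.1923·56 = 46.1802
  x_3 = 0.2683·51 + 0.1270·19 + 0.2467·11 + 1.2344·21 + 0.2011·56 = 55.9919
  x_4 = 0.2367·51 + 0.1483·19 + 0.2104·11 + 0.1291·21 + 1.1184·56 = 82.5469

L[2,4] = 0.1923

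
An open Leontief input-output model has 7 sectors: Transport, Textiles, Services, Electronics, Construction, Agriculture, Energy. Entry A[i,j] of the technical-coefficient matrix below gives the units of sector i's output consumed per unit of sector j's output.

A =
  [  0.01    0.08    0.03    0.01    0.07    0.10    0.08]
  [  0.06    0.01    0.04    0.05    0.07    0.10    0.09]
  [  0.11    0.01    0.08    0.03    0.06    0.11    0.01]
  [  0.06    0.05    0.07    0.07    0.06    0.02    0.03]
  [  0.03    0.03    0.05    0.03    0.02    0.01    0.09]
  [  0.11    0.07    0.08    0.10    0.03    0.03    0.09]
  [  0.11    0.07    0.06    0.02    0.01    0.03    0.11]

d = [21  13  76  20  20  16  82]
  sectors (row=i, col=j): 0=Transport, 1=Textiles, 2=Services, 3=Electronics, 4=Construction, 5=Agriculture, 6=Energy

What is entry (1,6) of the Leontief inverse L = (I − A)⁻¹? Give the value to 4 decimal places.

L[1,6] = 0.1432

Form M = I − A:
  [  0.99   -0.08   -0.03   -0.01   -0.07   -0.10   -0.08]
  [ -0.06    0.99   -0.04   -0.05   -0.07   -0.10   -0.09]
  [ -0.11   -0.01    0.92   -0.03   -0.06   -0.11   -0.01]
  [ -0.06   -0.05   -0.07    0.93   -0.06   -0.02   -0.03]
  [ -0.03   -0.03   -0.05   -0.03    0.98   -0.01   -0.09]
  [ -0.11   -0.07   -0.08   -0.10   -0.03    0.97   -0.09]
  [ -0.11   -0.07   -0.06   -0.02   -0.01   -0.03    0.89]
Leontief inverse L = M⁻¹:
  [  1.0591    0.1100    0.0678    0.0398    0.0955    0.1341    0.1316]
  [  0.1114    1.0467    0.0818    0.0810    0.0983    0.1358    0.1432]
  [  0.1570    0.0447    1.1206    0.0608    0.0920    0.1519    0.0579]
  [  0.0990    0.0758    0.1039    1.0940    0.0882    0.0554    0.0691]
  [  0.0632    0.0508    0.0752    0.0458    1.0383    0.0357    0.1218]
  [  0.1680    0.1108    0.1281    0.1338    0.0706    1.0823    0.1488]
  [  0.1588    0.1049    0.0979    0.0450    0.0418    0.0756    1.1630]
Total output x = L · d:
  x_0 = 1.0591·21 + 0.1100·13 + 0.0678·76 + 0.0398·20 + 0.0955·20 + 0.1341·16 + 0.1316·82 = 44.4710
  x_1 = 0.1114·21 + 1.0467·13 + 0.0818·76 + 0.0810·20 + 0.0983·20 + 0.1358·16 + 0.1432·82 = 39.6618
  x_2 = 0.1570·21 + 0.0447·13 + 1.1206·76 + 0.0608·20 + 0.0920·20 + 0.1519·16 + 0.0579·82 = 99.2814
  x_3 = 0.0990·21 + 0.0758·13 + 0.1039·76 + 1.0940·20 + 0.0882·20 + 0.0554·16 + 0.0691·82 = 41.1585
  x_4 = 0.0632·21 + 0.0508·13 + 0.0752·76 + 0.0458·20 + 1.0383·20 + 0.0357·16 + 0.1218·82 = 39.9450
  x_5 = 0.1680·21 + 0.1108·13 + 0.1281·76 + 0.1338·20 + 0.0706·20 + 1.0823·16 + 0.1488·82 = 48.3144
  x_6 = 0.1588·21 + 0.1049·13 + 0.0979·76 + 0.0450·20 + 0.0418·20 + 0.0756·16 + 1.1630·82 = 110.4462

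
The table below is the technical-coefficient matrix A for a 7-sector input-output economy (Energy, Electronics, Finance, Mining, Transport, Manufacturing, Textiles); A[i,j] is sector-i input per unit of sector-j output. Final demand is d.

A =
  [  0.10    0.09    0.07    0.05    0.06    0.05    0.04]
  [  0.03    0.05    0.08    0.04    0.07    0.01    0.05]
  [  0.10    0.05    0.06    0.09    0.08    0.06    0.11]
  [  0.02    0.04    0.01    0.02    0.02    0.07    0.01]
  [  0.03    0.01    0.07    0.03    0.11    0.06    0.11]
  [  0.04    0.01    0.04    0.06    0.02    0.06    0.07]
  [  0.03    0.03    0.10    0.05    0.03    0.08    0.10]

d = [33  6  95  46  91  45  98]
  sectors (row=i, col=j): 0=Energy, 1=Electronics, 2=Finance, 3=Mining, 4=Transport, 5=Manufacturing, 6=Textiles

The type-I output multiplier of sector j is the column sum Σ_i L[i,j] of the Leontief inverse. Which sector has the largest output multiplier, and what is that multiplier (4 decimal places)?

Form M = I − A:
  [  0.90   -0.09   -0.07   -0.05   -0.06   -0.05   -0.04]
  [ -0.03    0.95   -0.08   -0.04   -0.07   -0.01   -0.05]
  [ -0.10   -0.05    0.94   -0.09   -0.08   -0.06   -0.11]
  [ -0.02   -0.04   -0.01    0.98   -0.02   -0.07   -0.01]
  [ -0.03   -0.01   -0.07   -0.03    0.89   -0.06   -0.11]
  [ -0.04   -0.01   -0.04   -0.06   -0.02    0.94   -0.07]
  [ -0.03   -0.03   -0.10   -0.05   -0.03   -0.08    0.90]
Leontief inverse L = M⁻¹:
  [  1.1408    0.1229    0.1178    0.0875    0.1043    0.0906    0.0927]
  [  0.0585    1.0716    0.1157    0.0678    0.1042    0.0415    0.0930]
  [  0.1449    0.0861    1.1162    0.1331    0.1282    0.1127    0.1736]
  [  0.0337    0.0504    0.0273    1.0345    0.0349    0.0859    0.0301]
  [  0.0641    0.0335    0.1163    0.0655    1.1505    0.1038    0.1683]
  [  0.0637    0.0284    0.0686    0.0840    0.0426    1.0897    0.1037]
  [  0.0658    0.0558    0.1433    0.0871    0.0653    0.1220    1.1531]
Total output x = L · d:
  x_0 = 1.1408·33 + 0.1229·6 + 0.1178·95 + 0.0875·46 + 0.1043·91 + 0.0906·45 + 0.0927·98 = 76.2570
  x_1 = 0.0585·33 + 1.0716·6 + 0.1157·95 + 0.0678·46 + 0.1042·91 + 0.0415·45 + 0.0930·98 = 42.9366
  x_2 = 0.1449·33 + 0.0861·6 + 1.1162·95 + 0.1331·46 + 0.1282·91 + 0.1127·45 + 0.1736·98 = 151.2116
  x_3 = 0.0337·33 + 0.0504·6 + 0.0273·95 + 1.0345·46 + 0.0349·91 + 0.0859·45 + 0.0301·98 = 61.5778
  x_4 = 0.0641·33 + 0.0335·6 + 0.1163·95 + 0.0655·46 + 1.1505·91 + 0.1038·45 + 0.1683·98 = 142.2408
  x_5 = 0.0637·33 + 0.0284·6 + 0.0686·95 + 0.0840·46 + 0.0426·91 + 1.0897·45 + 0.1037·98 = 75.7304
  x_6 = 0.0658·33 + 0.0558·6 + 0.1433·95 + 0.0871·46 + 0.0653·91 + 0.1220·45 + 1.1531·98 = 144.5572
Output multipliers (column sums of L):
  Energy: 1.5715
  Electronics: 1.4487
  Finance: 1.7052
  Mining: 1.5596
  Transport: 1.6300
  Manufacturing: 1.6463
  Textiles: 1.8144

Textiles (1.8144)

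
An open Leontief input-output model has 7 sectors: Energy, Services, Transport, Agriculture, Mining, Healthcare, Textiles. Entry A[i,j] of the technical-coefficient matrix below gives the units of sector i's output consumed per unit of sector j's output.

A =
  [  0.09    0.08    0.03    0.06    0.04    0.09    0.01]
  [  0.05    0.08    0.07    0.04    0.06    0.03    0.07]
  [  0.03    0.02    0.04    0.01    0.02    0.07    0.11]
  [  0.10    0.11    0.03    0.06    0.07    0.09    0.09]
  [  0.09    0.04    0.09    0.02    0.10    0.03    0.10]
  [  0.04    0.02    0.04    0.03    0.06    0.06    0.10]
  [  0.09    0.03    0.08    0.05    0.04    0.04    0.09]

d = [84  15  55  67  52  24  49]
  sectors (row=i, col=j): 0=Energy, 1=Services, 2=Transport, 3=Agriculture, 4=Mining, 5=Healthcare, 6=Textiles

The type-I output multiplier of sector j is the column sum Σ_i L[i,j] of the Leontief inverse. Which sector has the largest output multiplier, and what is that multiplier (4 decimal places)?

Textiles (1.9557)

Form M = I − A:
  [  0.91   -0.08   -0.03   -0.06   -0.04   -0.09   -0.01]
  [ -0.05    0.92   -0.07   -0.04   -0.06   -0.03   -0.07]
  [ -0.03   -0.02    0.96   -0.01   -0.02   -0.07   -0.11]
  [ -0.10   -0.11   -0.03    0.94   -0.07   -0.09   -0.09]
  [ -0.09   -0.04   -0.09   -0.02    0.90   -0.03   -0.10]
  [ -0.04   -0.02   -0.04   -0.03   -0.06    0.94   -0.10]
  [ -0.09   -0.03   -0.08   -0.05   -0.04   -0.04    0.91]
Leontief inverse L = M⁻¹:
  [  1.1367    0.1189    0.0648    0.0874    0.0781    0.1309    0.0611]
  [  0.0969    1.1153    0.1086    0.0656    0.0962    0.0676    0.1245]
  [  0.0645    0.0414    1.0685    0.0294    0.0449    0.0978    0.1516]
  [  0.1666    0.1613    0.0822    1.0980    0.1221    0.1431    0.1619]
  [  0.1465    0.0782    0.1355    0.0494    1.1419    0.0747    0.1626]
  [  0.0828    0.0478    0.0743    0.0529    0.0921    1.0932    0.1491]
  [  0.1405    0.0666    0.1177    0.0782    0.0758    0.0830    1.1450]
Total output x = L · d:
  x_0 = 1.1367·84 + 0.1189·15 + 0.0648·55 + 0.0874·67 + 0.0781·52 + 0.1309·24 + 0.0611·49 = 116.8840
  x_1 = 0.0969·84 + 1.1153·15 + 0.1086·55 + 0.0656·67 + 0.0962·52 + 0.0676·24 + 0.1245·49 = 47.9625
  x_2 = 0.0645·84 + 0.0414·15 + 1.0685·55 + 0.0294·67 + 0.0449·52 + 0.0978·24 + 0.1516·49 = 78.8859
  x_3 = 0.1666·84 + 0.1613·15 + 0.0822·55 + 1.0980·67 + 0.1221·52 + 0.1431·24 + 0.1619·49 = 112.2173
  x_4 = 0.1465·84 + 0.0782·15 + 0.1355·55 + 0.0494·67 + 1.1419·52 + 0.0747·24 + 0.1626·49 = 93.3846
  x_5 = 0.0828·84 + 0.0478·15 + 0.0743·55 + 0.0529·67 + 0.0921·52 + 1.0932·24 + 0.1491·49 = 53.6326
  x_6 = 0.1405·84 + 0.0666·15 + 0.1177·55 + 0.0782·67 + 0.0758·52 + 0.0830·24 + 1.1450·49 = 86.5504
Output multipliers (column sums of L):
  Energy: 1.8344
  Services: 1.6294
  Transport: 1.6517
  Agriculture: 1.4609
  Mining: 1.6512
  Healthcare: 1.6903
  Textiles: 1.9557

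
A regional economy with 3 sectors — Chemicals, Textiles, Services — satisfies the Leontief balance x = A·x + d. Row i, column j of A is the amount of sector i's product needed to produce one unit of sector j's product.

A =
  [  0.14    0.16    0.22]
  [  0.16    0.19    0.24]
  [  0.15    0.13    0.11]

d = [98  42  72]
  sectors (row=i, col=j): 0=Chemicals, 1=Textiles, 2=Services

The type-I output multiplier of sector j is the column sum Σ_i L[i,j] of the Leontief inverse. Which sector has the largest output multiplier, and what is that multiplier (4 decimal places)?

Form M = I − A:
  [  0.86   -0.16   -0.22]
  [ -0.16    0.81   -0.24]
  [ -0.15   -0.13    0.89]
Leontief inverse L = M⁻¹:
  [  1.2933    0.3206    0.4062]
  [  0.3345    1.3734    0.4530]
  [  0.2668    0.2546    1.2582]
Total output x = L · d:
  x_0 = 1.2933·98 + 0.3206·42 + 0.4062·72 = 169.4528
  x_1 = 0.3345·98 + 1.3734·42 + 0.4530·72 = 123.0830
  x_2 = 0.2668·98 + 0.2546·42 + 1.2582·72 = 127.4368
Output multipliers (column sums of L):
  Chemicals: 1.8946
  Textiles: 1.9487
  Services: 2.1174

Services (2.1174)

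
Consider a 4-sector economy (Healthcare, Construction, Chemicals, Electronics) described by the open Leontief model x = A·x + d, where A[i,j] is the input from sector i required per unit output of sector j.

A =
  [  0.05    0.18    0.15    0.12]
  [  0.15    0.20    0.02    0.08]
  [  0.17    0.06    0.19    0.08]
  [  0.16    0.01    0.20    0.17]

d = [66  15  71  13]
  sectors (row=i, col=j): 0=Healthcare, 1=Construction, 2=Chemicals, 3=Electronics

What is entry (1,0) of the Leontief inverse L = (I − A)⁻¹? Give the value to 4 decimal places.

Form M = I − A:
  [  0.95   -0.18   -0.15   -0.12]
  [ -0.15    0.80   -0.02   -0.08]
  [ -0.17   -0.06    0.81   -0.08]
  [ -0.16   -0.01   -0.20    0.83]
Leontief inverse L = M⁻¹:
  [  1.1875    0.2913    0.2832    0.2271]
  [  0.2605    1.3202    0.1245    0.1769]
  [  0.2986    0.1701    1.3407    0.1888]
  [  0.3040    0.1130    0.3791    1.2962]
Total output x = L · d:
  x_0 = 1.1875·66 + 0.2913·15 + 0.2832·71 + 0.2271·13 = 105.8033
  x_1 = 0.2605·66 + 1.3202·15 + 0.1245·71 + 0.1769·13 = 48.1385
  x_2 = 0.2986·66 + 0.1701·15 + 1.3407·71 + 0.1888·13 = 119.8978
  x_3 = 0.3040·66 + 0.1130·15 + 0.3791·71 + 1.2962·13 = 65.5295

L[1,0] = 0.2605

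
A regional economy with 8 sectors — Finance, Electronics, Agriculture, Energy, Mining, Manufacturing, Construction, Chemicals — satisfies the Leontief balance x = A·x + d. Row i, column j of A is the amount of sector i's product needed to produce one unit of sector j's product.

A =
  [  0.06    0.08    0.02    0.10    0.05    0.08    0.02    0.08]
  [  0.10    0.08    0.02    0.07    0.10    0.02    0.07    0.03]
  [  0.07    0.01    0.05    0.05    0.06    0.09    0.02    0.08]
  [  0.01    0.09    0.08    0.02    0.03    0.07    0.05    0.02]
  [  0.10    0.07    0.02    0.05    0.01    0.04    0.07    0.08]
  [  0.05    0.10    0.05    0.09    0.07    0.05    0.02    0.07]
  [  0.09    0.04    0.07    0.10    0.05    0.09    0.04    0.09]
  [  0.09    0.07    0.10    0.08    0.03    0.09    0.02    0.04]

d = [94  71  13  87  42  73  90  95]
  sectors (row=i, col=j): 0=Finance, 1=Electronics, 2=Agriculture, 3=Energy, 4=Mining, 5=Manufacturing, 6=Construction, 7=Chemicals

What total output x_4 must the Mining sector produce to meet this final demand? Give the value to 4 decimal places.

Form M = I − A:
  [  0.94   -0.08   -0.02   -0.10   -0.05   -0.08   -0.02   -0.08]
  [ -0.10    0.92   -0.02   -0.07   -0.10   -0.02   -0.07   -0.03]
  [ -0.07   -0.01    0.95   -0.05   -0.06   -0.09   -0.02   -0.08]
  [ -0.01   -0.09   -0.08    0.98   -0.03   -0.07   -0.05   -0.02]
  [ -0.10   -0.07   -0.02   -0.05    0.99   -0.04   -0.07   -0.08]
  [ -0.05   -0.10   -0.05   -0.09   -0.07    0.95   -0.02   -0.07]
  [ -0.09   -0.04   -0.07   -0.10   -0.05   -0.09    0.96   -0.09]
  [ -0.09   -0.07   -0.10   -0.08   -0.03   -0.09   -0.02    0.96]
Leontief inverse L = M⁻¹:
  [  1.1221    0.1490    0.0677    0.1627    0.0973    0.1379    0.0568    0.1307]
  [  0.1665    1.1463    0.0633    0.1350    0.1458    0.0787    0.1095    0.0859]
  [  0.1251    0.0685    1.0926    0.1073    0.0993    0.1445    0.0489    0.1292]
  [  0.0615    0.1371    0.1141    1.0694    0.0702    0.1140    0.0782    0.0627]
  [  0.1593    0.1306    0.0640    0.1125    1.0545    0.0968    0.1016    0.1295]
  [  0.1155    0.1674    0.0968    0.1525    0.1183    1.1084    0.0588    0.1223]
  [  0.1613    0.1165    0.1268    0.1740    0.1035    0.1620    1.0793    0.1529]
  [  0.1547    0.1383    0.1480    0.1468    0.0821    0.1535    0.0561    1.0976]
Total output x = L · d:
  x_0 = 1.1221·94 + 0.1490·71 + 0.0677·13 + 0.1627·87 + 0.0973·42 + 0.1379·73 + 0.0568·90 + 0.1307·95 = 162.7785
  x_1 = 0.1665·94 + 1.1463·71 + 0.0633·13 + 0.1350·87 + 0.1458·42 + 0.0787·73 + 0.1095·90 + 0.0859·95 = 139.4917
  x_2 = 0.1251·94 + 0.0685·71 + 1.0926·13 + 0.1073·87 + 0.0993·42 + 0.1445·73 + 0.0489·90 + 0.1292·95 = 71.5513
  x_3 = 0.0615·94 + 0.1371·71 + 0.1141·13 + 1.0694·87 + 0.0702·42 + 0.1140·73 + 0.0782·90 + 0.0627·95 = 134.2899
  x_4 = 0.1593·94 + 0.1306·71 + 0.0640·13 + 0.1125·87 + 1.0545·42 + 0.0968·73 + 0.1016·90 + 0.1295·95 = 107.6732
  x_5 = 0.1155·94 + 0.1674·71 + 0.0968·13 + 0.1525·87 + 0.1183·42 + 1.1084·73 + 0.0588·90 + 0.1223·95 = 140.0654
  x_6 = 0.1613·94 + 0.1165·71 + 0.1268·13 + 0.1740·87 + 0.1035·42 + 0.1620·73 + 1.0793·90 + 0.1529·95 = 168.0517
  x_7 = 0.1547·94 + 0.1383·71 + 0.1480·13 + 0.1468·87 + 0.0821·42 + 0.1535·73 + 0.0561·90 + 1.0976·95 = 163.0312

107.6732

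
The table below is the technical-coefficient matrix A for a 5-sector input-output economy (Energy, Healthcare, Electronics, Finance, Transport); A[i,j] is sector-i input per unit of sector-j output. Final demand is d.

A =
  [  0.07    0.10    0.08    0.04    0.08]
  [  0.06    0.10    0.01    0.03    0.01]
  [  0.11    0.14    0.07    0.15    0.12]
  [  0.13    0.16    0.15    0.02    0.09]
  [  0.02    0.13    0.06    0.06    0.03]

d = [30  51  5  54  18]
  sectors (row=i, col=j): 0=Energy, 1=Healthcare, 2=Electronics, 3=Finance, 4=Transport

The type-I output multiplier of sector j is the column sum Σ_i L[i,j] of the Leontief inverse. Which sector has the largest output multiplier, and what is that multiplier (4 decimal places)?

Healthcare (2.0203)

Form M = I − A:
  [  0.93   -0.10   -0.08   -0.04   -0.08]
  [ -0.06    0.90   -0.01   -0.03   -0.01]
  [ -0.11   -0.14    0.93   -0.15   -0.12]
  [ -0.13   -0.16   -0.15    0.98   -0.09]
  [ -0.02   -0.13   -0.06   -0.06    0.97]
Leontief inverse L = M⁻¹:
  [  1.1133    0.1720    0.1173    0.0757    0.1151]
  [  0.0834    1.1364    0.0282    0.0441    0.0262]
  [  0.1830    0.2585    1.1375    0.2003    0.1771]
  [  0.1946    0.2652    0.2024    1.0763    0.1437]
  [  0.0575    0.1882    0.0891    0.0864    1.0566]
Total output x = L · d:
  x_0 = 1.1133·30 + 0.1720·51 + 0.1173·5 + 0.0757·54 + 0.1151·18 = 48.9185
  x_1 = 0.0834·30 + 1.1364·51 + 0.0282·5 + 0.0441·54 + 0.0262·18 = 63.4508
  x_2 = 0.1830·30 + 0.2585·51 + 1.1375·5 + 0.2003·54 + 0.1771·18 = 38.3666
  x_3 = 0.1946·30 + 0.2652·51 + 0.2024·5 + 1.0763·54 + 0.1437·18 = 81.0793
  x_4 = 0.0575·30 + 0.1882·51 + 0.0891·5 + 0.0864·54 + 1.0566·18 = 35.4574
Output multipliers (column sums of L):
  Energy: 1.6318
  Healthcare: 2.0203
  Electronics: 1.5745
  Finance: 1.4828
  Transport: 1.5187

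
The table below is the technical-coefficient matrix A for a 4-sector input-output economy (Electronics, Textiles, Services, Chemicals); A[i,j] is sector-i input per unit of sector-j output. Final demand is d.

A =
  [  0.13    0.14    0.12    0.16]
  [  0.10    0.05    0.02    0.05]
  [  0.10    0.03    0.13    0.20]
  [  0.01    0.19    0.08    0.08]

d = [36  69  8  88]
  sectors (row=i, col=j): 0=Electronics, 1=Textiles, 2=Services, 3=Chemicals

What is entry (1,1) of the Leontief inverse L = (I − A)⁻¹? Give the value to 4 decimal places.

L[1,1] = 1.0926

Form M = I − A:
  [  0.87   -0.14   -0.12   -0.16]
  [ -0.10    0.95   -0.02   -0.05]
  [ -0.10   -0.03    0.87   -0.20]
  [ -0.01   -0.19   -0.08    0.92]
Leontief inverse L = M⁻¹:
  [  1.2021    0.2362    0.1955    0.2644]
  [  0.1326    1.0926    0.0520    0.0938]
  [  0.1551    0.1197    1.2007    0.2945]
  [  0.0540    0.2386    0.1173    1.1348]
Total output x = L · d:
  x_0 = 1.2021·36 + 0.2362·69 + 0.1955·8 + 0.2644·88 = 84.4058
  x_1 = 0.1326·36 + 1.0926·69 + 0.0520·8 + 0.0938·88 = 88.8297
  x_2 = 0.1551·36 + 0.1197·69 + 1.2007·8 + 0.2945·88 = 49.3643
  x_3 = 0.0540·36 + 0.2386·69 + 0.1173·8 + 1.1348·88 = 119.2074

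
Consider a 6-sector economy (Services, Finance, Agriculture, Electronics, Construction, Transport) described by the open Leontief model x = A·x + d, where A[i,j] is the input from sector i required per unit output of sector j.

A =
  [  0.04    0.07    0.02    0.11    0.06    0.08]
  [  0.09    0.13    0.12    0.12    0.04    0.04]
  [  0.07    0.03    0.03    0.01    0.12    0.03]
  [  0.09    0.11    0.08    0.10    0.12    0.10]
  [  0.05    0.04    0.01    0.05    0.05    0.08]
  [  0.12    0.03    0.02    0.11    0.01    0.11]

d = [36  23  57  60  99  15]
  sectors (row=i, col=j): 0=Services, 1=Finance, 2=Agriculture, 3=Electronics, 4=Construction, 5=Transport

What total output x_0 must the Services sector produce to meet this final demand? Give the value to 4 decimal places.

Form M = I − A:
  [  0.96   -0.07   -0.02   -0.11   -0.06   -0.08]
  [ -0.09    0.87   -0.12   -0.12   -0.04   -0.04]
  [ -0.07   -0.03    0.97   -0.01   -0.12   -0.03]
  [ -0.09   -0.11   -0.08    0.90   -0.12   -0.10]
  [ -0.05   -0.04   -0.01   -0.05    0.95   -0.08]
  [ -0.12   -0.03   -0.02   -0.11   -0.01    0.89]
Leontief inverse L = M⁻¹:
  [  1.0956    0.1214    0.0557    0.1730    0.1046    0.1347]
  [  0.1632    1.2027    0.1721    0.2014    0.1092    0.1070]
  [  0.1024    0.0596    1.0473    0.0484    0.1481    0.0659]
  [  0.1703    0.1834    0.1300    1.1900    0.1871    0.1785]
  [  0.0895    0.0742    0.0325    0.0958    1.0789    0.1202]
  [  0.1776    0.0817    0.0533    0.1794    0.0564    1.1702]
Total output x = L · d:
  x_0 = 1.0956·36 + 0.1214·23 + 0.0557·57 + 0.1730·60 + 0.1046·99 + 0.1347·15 = 68.1665
  x_1 = 0.1632·36 + 1.2027·23 + 0.1721·57 + 0.2014·60 + 0.1092·99 + 0.1070·15 = 67.8485
  x_2 = 0.1024·36 + 0.0596·23 + 1.0473·57 + 0.0484·60 + 0.1481·99 + 0.0659·15 = 83.3035
  x_3 = 0.1703·36 + 0.1834·23 + 0.1300·57 + 1.1900·60 + 0.1871·99 + 0.1785·15 = 110.3563
  x_4 = 0.0895·36 + 0.0742·23 + 0.0325·57 + 0.0958·60 + 1.0789·99 + 0.1202·15 = 121.1468
  x_5 = 0.1776·36 + 0.0817·23 + 0.0533·57 + 0.1794·60 + 0.0564·99 + 1.1702·15 = 45.2047

68.1665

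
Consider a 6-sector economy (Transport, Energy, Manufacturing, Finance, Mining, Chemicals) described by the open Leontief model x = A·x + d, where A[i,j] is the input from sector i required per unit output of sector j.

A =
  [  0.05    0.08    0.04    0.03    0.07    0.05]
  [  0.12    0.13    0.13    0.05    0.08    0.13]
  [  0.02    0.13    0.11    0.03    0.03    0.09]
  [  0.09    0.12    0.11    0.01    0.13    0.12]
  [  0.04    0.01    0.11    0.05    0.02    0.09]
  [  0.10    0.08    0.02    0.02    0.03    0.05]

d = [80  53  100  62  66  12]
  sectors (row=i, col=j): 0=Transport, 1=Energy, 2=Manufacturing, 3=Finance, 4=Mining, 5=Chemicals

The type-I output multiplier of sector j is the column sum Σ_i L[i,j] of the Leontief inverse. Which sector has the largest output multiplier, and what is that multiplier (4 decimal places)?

Energy (1.9716)

Form M = I − A:
  [  0.95   -0.08   -0.04   -0.03   -0.07   -0.05]
  [ -0.12    0.87   -0.13   -0.05   -0.08   -0.13]
  [ -0.02   -0.13    0.89   -0.03   -0.03   -0.09]
  [ -0.09   -0.12   -0.11    0.99   -0.13   -0.12]
  [ -0.04   -0.01   -0.11   -0.05    0.98   -0.09]
  [ -0.10   -0.08   -0.02   -0.02   -0.03    0.95]
Leontief inverse L = M⁻¹:
  [  1.0904    0.1307    0.0889    0.0494    0.1009    0.0995]
  [  0.1985    1.2352    0.2224    0.0868    0.1402    0.2248]
  [  0.0754    0.2055    1.1760    0.0550    0.0703    0.1571]
  [  0.1584    0.2083    0.1933    1.0444    0.1790    0.2041]
  [  0.0758    0.0634    0.1534    0.0658    1.0486    0.1349]
  [  0.1388    0.1285    0.0618    0.0377    0.0608    1.0939]
Total output x = L · d:
  x_0 = 1.0904·80 + 0.1307·53 + 0.0889·100 + 0.0494·62 + 0.1009·66 + 0.0995·12 = 113.9681
  x_1 = 0.1985·80 + 1.2352·53 + 0.2224·100 + 0.0868·62 + 0.1402·66 + 0.2248·12 = 120.9170
  x_2 = 0.0754·80 + 0.2055·53 + 1.1760·100 + 0.0550·62 + 0.0703·66 + 0.1571·12 = 144.4630
  x_3 = 0.1584·80 + 0.2083·53 + 0.1933·100 + 1.0444·62 + 0.1790·66 + 0.2041·12 = 122.0651
  x_4 = 0.0758·80 + 0.0634·53 + 0.1534·100 + 0.0658·62 + 1.0486·66 + 0.1349·12 = 99.6769
  x_5 = 0.1388·80 + 0.1285·53 + 0.0618·100 + 0.0377·62 + 0.0608·66 + 1.0939·12 = 43.5695
Output multipliers (column sums of L):
  Transport: 1.7373
  Energy: 1.9716
  Manufacturing: 1.8959
  Finance: 1.3392
  Mining: 1.5997
  Chemicals: 1.9142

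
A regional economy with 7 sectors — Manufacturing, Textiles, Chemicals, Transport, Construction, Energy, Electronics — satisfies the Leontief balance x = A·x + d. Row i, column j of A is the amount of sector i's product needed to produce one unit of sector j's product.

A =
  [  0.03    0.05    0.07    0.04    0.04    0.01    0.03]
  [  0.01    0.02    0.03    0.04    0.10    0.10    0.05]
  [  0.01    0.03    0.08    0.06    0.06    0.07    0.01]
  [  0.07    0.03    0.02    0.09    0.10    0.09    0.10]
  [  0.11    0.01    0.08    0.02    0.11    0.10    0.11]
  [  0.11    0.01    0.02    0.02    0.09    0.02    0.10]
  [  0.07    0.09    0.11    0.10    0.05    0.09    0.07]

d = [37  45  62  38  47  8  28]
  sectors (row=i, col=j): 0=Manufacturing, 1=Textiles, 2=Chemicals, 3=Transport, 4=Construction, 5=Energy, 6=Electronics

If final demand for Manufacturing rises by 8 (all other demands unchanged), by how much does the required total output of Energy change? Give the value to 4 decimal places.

1.2118

Form M = I − A:
  [  0.97   -0.05   -0.07   -0.04   -0.04   -0.01   -0.03]
  [ -0.01    0.98   -0.03   -0.04   -0.10   -0.10   -0.05]
  [ -0.01   -0.03    0.92   -0.06   -0.06   -0.07   -0.01]
  [ -0.07   -0.03   -0.02    0.91   -0.10   -0.09   -0.10]
  [ -0.11   -0.01   -0.08   -0.02    0.89   -0.10   -0.11]
  [ -0.11   -0.01   -0.02   -0.02   -0.09    0.98   -0.10]
  [ -0.07   -0.09   -0.11   -0.10   -0.05   -0.09    0.93]
Leontief inverse L = M⁻¹:
  [  1.0552    0.0655    0.0985    0.0649    0.0765    0.0437    0.0593]
  [  0.0570    1.0397    0.0679    0.0701    0.1518    0.1426    0.0993]
  [  0.0460    0.0458    1.1113    0.0874    0.1056    0.1079    0.0494]
  [  0.1320    0.0625    0.0749    1.1378    0.1704    0.1503    0.1671]
  [  0.1711    0.0447    0.1427    0.0673    1.1793    0.1589    0.1733]
  [  0.1515    0.0369    0.0662    0.0548    0.1371    1.0627    0.1440]
  [  0.1284    0.1236    0.1676    0.1533    0.1279    0.1574    1.1364]
Total output x = L · d:
  x_0 = 1.0552·37 + 0.0655·45 + 0.0985·62 + 0.0649·38 + 0.0765·47 + 0.0437·8 + 0.0593·28 = 56.1733
  x_1 = 0.0570·37 + 1.0397·45 + 0.0679·62 + 0.0701·38 + 0.1518·47 + 0.1426·8 + 0.0993·28 = 66.8259
  x_2 = 0.0460·37 + 0.0458·45 + 1.1113·62 + 0.0874·38 + 0.1056·47 + 0.1079·8 + 0.0494·28 = 83.1936
  x_3 = 0.1320·37 + 0.0625·45 + 0.0749·62 + 1.1378·38 + 0.1704·47 + 0.1503·8 + 0.1671·28 = 69.4625
  x_4 = 0.1711·37 + 0.0447·45 + 0.1427·62 + 0.0673·38 + 1.1793·47 + 0.1589·8 + 0.1733·28 = 81.2956
  x_5 = 0.1515·37 + 0.0369·45 + 0.0662·62 + 0.0548·38 + 0.1371·47 + 1.0627·8 + 0.1440·28 = 32.4277
  x_6 = 0.1284·37 + 0.1236·45 + 0.1676·62 + 0.1533·38 + 0.1279·47 + 0.1574·8 + 1.1364·28 = 65.6207
Δx_5 = L[5,0] · Δd_0 = 0.1515 · 8 = 1.2118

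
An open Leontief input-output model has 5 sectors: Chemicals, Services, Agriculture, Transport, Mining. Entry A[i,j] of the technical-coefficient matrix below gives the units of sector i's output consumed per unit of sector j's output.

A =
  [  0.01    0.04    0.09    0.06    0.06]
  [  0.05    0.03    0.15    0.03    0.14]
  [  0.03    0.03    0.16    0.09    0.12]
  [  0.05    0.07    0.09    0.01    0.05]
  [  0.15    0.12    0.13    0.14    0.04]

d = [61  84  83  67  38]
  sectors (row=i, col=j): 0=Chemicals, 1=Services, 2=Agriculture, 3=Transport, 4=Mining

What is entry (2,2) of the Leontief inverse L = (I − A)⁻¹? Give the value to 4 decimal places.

Form M = I − A:
  [  0.99   -0.04   -0.09   -0.06   -0.06]
  [ -0.05    0.97   -0.15   -0.03   -0.14]
  [ -0.03   -0.03    0.84   -0.09   -0.12]
  [ -0.05   -0.07   -0.09    0.99   -0.05]
  [ -0.15   -0.12   -0.13   -0.14    0.96]
Leontief inverse L = M⁻¹:
  [  1.0374    0.0661    0.1480    0.0922    0.0978]
  [  0.0959    1.0731    0.2419    0.0882    0.1973]
  [  0.0766    0.0749    1.2557    0.1466    0.1803]
  [  0.0760    0.0945    0.1511    1.0443    0.0918]
  [  0.1955    0.1684    0.2454    0.1976    1.1194]
Total output x = L · d:
  x_0 = 1.0374·61 + 0.0661·84 + 0.1480·83 + 0.0922·67 + 0.0978·38 = 91.0032
  x_1 = 0.0959·61 + 1.0731·84 + 0.2419·83 + 0.0882·67 + 0.1973·38 = 129.4796
  x_2 = 0.0766·61 + 0.0749·84 + 1.2557·83 + 0.1466·67 + 0.1803·38 = 131.8482
  x_3 = 0.0760·61 + 0.0945·84 + 0.1511·83 + 1.0443·67 + 0.0918·38 = 98.5767
  x_4 = 0.1955·61 + 0.1684·84 + 0.2454·83 + 0.1976·67 + 1.1194·38 = 102.2178

L[2,2] = 1.2557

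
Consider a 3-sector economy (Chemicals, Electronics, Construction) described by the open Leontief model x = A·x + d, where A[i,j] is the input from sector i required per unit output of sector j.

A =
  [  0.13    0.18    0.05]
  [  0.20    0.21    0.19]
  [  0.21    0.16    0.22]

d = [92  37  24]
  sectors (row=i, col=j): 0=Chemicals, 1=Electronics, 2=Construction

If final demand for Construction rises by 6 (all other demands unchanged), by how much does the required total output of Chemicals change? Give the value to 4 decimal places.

0.9520

Form M = I − A:
  [  0.87   -0.18   -0.05]
  [ -0.20    0.79   -0.19]
  [ -0.21   -0.16    0.78]
Leontief inverse L = M⁻¹:
  [  1.2612    0.3195    0.1587]
  [  0.4218    1.4384    0.3774]
  [  0.4261    0.3811    1.4022]
Total output x = L · d:
  x_0 = 1.2612·92 + 0.3195·37 + 0.1587·24 = 131.6569
  x_1 = 0.4218·92 + 1.4384·37 + 0.3774·24 = 101.0782
  x_2 = 0.4261·92 + 0.3811·37 + 1.4022·24 = 86.9493
Δx_0 = L[0,2] · Δd_2 = 0.1587 · 6 = 0.9520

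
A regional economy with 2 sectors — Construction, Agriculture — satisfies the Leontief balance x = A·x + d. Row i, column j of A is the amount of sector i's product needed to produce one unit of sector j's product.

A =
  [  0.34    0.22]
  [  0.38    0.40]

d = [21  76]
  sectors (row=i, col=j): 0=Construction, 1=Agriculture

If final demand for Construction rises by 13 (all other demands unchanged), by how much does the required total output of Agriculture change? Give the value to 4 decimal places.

Form M = I − A:
  [  0.66   -0.22]
  [ -0.38    0.60]
Leontief inverse L = M⁻¹:
  [  1.9206    0.7042]
  [  1.2164    2.1127]
Total output x = L · d:
  x_0 = 1.9206·21 + 0.7042·76 = 93.8540
  x_1 = 1.2164·21 + 2.1127·76 = 186.1076
Δx_1 = L[1,0] · Δd_0 = 1.2164 · 13 = 15.8131

15.8131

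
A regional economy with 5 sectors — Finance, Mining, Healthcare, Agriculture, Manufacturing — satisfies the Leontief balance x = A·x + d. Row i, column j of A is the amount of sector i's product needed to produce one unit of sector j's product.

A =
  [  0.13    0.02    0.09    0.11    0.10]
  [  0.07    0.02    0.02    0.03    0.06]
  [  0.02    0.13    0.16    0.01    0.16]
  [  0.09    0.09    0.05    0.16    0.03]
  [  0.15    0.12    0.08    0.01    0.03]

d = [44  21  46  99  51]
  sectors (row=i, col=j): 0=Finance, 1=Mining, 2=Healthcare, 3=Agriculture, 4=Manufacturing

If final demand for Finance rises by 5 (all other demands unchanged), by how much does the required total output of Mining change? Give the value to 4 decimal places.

0.5258

Form M = I − A:
  [  0.87   -0.02   -0.09   -0.11   -0.10]
  [ -0.07    0.98   -0.02   -0.03   -0.06]
  [ -0.02   -0.13    0.84   -0.01   -0.16]
  [ -0.09   -0.09   -0.05    0.84   -0.03]
  [ -0.15   -0.12   -0.08   -0.01    0.97]
Leontief inverse L = M⁻¹:
  [  1.2040    0.0799    0.1559    0.1643    0.1599]
  [  0.1052    1.0441    0.0473    0.0526    0.0849]
  [  0.0864    0.1954    1.2279    0.0356    0.2246]
  [  0.1528    0.1377    0.0996    1.2175    0.0784]
  [  0.2079    0.1591    0.1323    0.0474    1.0855]
Total output x = L · d:
  x_0 = 1.2040·44 + 0.0799·21 + 0.1559·46 + 0.1643·99 + 0.1599·51 = 86.2424
  x_1 = 0.1052·44 + 1.0441·21 + 0.0473·46 + 0.0526·99 + 0.0849·51 = 38.2690
  x_2 = 0.0864·44 + 0.1954·21 + 1.2279·46 + 0.0356·99 + 0.2246·51 = 79.3654
  x_3 = 0.1528·44 + 0.1377·21 + 0.0996·46 + 1.2175·99 + 0.0784·51 = 138.7298
  x_4 = 0.2079·44 + 0.1591·21 + 0.1323·46 + 0.0474·99 + 1.0855·51 = 78.6239
Δx_1 = L[1,0] · Δd_0 = 0.1052 · 5 = 0.5258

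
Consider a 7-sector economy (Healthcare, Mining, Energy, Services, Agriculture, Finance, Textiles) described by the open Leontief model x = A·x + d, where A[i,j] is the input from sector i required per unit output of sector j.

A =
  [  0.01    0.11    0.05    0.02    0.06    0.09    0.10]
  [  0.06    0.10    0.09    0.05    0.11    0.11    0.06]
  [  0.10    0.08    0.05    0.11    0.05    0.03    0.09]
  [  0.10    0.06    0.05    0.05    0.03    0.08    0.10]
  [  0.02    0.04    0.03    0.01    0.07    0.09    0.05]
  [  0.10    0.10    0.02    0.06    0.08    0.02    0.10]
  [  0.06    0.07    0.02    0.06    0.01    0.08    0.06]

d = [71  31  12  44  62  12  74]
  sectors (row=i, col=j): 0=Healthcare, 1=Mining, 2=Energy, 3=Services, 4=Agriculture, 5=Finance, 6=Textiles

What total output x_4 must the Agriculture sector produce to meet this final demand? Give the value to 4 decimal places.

85.6875

Form M = I − A:
  [  0.99   -0.11   -0.05   -0.02   -0.06   -0.09   -0.10]
  [ -0.06    0.90   -0.09   -0.05   -0.11   -0.11   -0.06]
  [ -0.10   -0.08    0.95   -0.11   -0.05   -0.03   -0.09]
  [ -0.10   -0.06   -0.05    0.95   -0.03   -0.08   -0.10]
  [ -0.02   -0.04   -0.03   -0.01    0.93   -0.09   -0.05]
  [ -0.10   -0.10   -0.02   -0.06   -0.08    0.98   -0.10]
  [ -0.06   -0.07   -0.02   -0.06   -0.01   -0.08    0.94]
Leontief inverse L = M⁻¹:
  [  1.0626    0.1755    0.0858    0.0622    0.1104    0.1483    0.1607]
  [  0.1270    1.1852    0.1369    0.1034    0.1765    0.1852    0.1424]
  [  0.1577    0.1553    1.0927    0.1558    0.1028    0.1009    0.1641]
  [  0.1534    0.1318    0.0872    1.0933    0.0795    0.1419    0.1687]
  [  0.0551    0.0844    0.0524    0.0372    1.1048    0.1282    0.0926]
  [  0.1491    0.1699    0.0598    0.0996    0.1316    1.0888    0.1658]
  [  0.1037    0.1265    0.0501    0.0937    0.0504    0.1285    1.1141]
Total output x = L · d:
  x_0 = 1.0626·71 + 0.1755·31 + 0.0858·12 + 0.0622·44 + 0.1104·62 + 0.1483·12 + 0.1607·74 = 105.1770
  x_1 = 0.1270·71 + 1.1852·31 + 0.1369·12 + 0.1034·44 + 0.1765·62 + 0.1852·12 + 0.1424·74 = 75.6538
  x_2 = 0.1577·71 + 0.1553·31 + 1.0927·12 + 0.1558·44 + 0.1028·62 + 0.1009·12 + 0.1641·74 = 55.7103
  x_3 = 0.1534·71 + 0.1318·31 + 0.0872·12 + 1.0933·44 + 0.0795·62 + 0.1419·12 + 0.1687·74 = 83.2424
  x_4 = 0.0551·71 + 0.0844·31 + 0.0524·12 + 0.0372·44 + 1.1048·62 + 0.1282·12 + 0.0926·74 = 85.6875
  x_5 = 0.1491·71 + 0.1699·31 + 0.0598·12 + 0.0996·44 + 0.1316·62 + 1.0888·12 + 0.1658·74 = 54.4472
  x_6 = 0.1037·71 + 0.1265·31 + 0.0501·12 + 0.0937·44 + 0.0504·62 + 0.1285·12 + 1.1141·74 = 103.1147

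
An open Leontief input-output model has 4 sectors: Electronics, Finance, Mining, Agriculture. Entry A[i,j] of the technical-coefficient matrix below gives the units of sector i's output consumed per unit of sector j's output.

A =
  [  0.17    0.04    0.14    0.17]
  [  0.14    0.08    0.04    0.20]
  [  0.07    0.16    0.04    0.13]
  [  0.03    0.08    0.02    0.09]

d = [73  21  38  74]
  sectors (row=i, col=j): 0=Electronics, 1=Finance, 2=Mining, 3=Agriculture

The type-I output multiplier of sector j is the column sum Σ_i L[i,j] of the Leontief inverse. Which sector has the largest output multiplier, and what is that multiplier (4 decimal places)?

Form M = I − A:
  [  0.83   -0.04   -0.14   -0.17]
  [ -0.14    0.92   -0.04   -0.20]
  [ -0.07   -0.16    0.96   -0.13]
  [ -0.03   -0.08   -0.02    0.91]
Leontief inverse L = M⁻¹:
  [  1.2505    0.1128    0.1930    0.2860]
  [  0.2098    1.1369    0.0842    0.3011]
  [  0.1346    0.2124    1.0748    0.2254]
  [  0.0626    0.1083    0.0374    1.1398]
Total output x = L · d:
  x_0 = 1.2505·73 + 0.1128·21 + 0.1930·38 + 0.2860·74 = 122.1488
  x_1 = 0.2098·73 + 1.1369·21 + 0.0842·38 + 0.3011·74 = 64.6684
  x_2 = 0.1346·73 + 0.2124·21 + 1.0748·38 + 0.2254·74 = 71.8089
  x_3 = 0.0626·73 + 0.1083·21 + 0.0374·38 + 1.1398·74 = 92.6089
Output multipliers (column sums of L):
  Electronics: 1.6575
  Finance: 1.5704
  Mining: 1.3895
  Agriculture: 1.9522

Agriculture (1.9522)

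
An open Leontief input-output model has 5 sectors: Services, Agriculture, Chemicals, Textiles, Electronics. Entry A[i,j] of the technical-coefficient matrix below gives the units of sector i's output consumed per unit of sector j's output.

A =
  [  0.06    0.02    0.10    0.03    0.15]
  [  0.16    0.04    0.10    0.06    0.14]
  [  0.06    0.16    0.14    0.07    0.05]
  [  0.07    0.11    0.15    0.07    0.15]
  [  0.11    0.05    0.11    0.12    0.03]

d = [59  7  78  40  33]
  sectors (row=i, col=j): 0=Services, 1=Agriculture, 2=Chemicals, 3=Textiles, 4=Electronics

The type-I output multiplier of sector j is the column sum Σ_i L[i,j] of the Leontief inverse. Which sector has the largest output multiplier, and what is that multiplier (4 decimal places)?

Form M = I − A:
  [  0.94   -0.02   -0.10   -0.03   -0.15]
  [ -0.16    0.96   -0.10   -0.06   -0.14]
  [ -0.06   -0.16    0.86   -0.07   -0.05]
  [ -0.07   -0.11   -0.15    0.93   -0.15]
  [ -0.11   -0.05   -0.11   -0.12    0.97]
Leontief inverse L = M⁻¹:
  [  1.1177    0.0730    0.1788    0.0807    0.2051]
  [  0.2373    1.1071    0.2069    0.1239    0.2263]
  [  0.1457    0.2335    1.2479    0.1319    0.1409]
  [  0.1641    0.1928    0.2725    1.1450    0.2443]
  [  0.1758    0.1157    0.2062    0.1721    1.1121]
Total output x = L · d:
  x_0 = 1.1177·59 + 0.0730·7 + 0.1788·78 + 0.0807·40 + 0.2051·33 = 90.3902
  x_1 = 0.2373·59 + 1.1071·7 + 0.2069·78 + 0.1239·40 + 0.2263·33 = 50.3113
  x_2 = 0.1457·59 + 0.2335·7 + 1.2479·78 + 0.1319·40 + 0.1409·33 = 117.4947
  x_3 = 0.1641·59 + 0.1928·7 + 0.2725·78 + 1.1450·40 + 0.2443·33 = 86.1425
  x_4 = 0.1758·59 + 0.1157·7 + 0.2062·78 + 0.1721·40 + 1.1121·33 = 70.8454
Output multipliers (column sums of L):
  Services: 1.8406
  Agriculture: 1.7220
  Chemicals: 2.1121
  Textiles: 1.6536
  Electronics: 1.9287

Chemicals (2.1121)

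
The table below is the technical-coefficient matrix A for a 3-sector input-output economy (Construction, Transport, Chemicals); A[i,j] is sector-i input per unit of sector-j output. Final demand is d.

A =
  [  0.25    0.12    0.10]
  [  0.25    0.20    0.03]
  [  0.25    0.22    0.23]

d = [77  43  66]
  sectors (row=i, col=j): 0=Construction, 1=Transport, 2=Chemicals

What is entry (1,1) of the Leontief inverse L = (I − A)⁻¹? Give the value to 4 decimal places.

L[1,1] = 1.3557

Form M = I − A:
  [  0.75   -0.12   -0.10]
  [ -0.25    0.80   -0.03]
  [ -0.25   -0.22    0.77]
Leontief inverse L = M⁻¹:
  [  1.4953    0.2807    0.2051]
  [  0.4907    1.3557    0.1166]
  [  0.6257    0.4785    1.3986]
Total output x = L · d:
  x_0 = 1.4953·77 + 0.2807·43 + 0.2051·66 = 140.7449
  x_1 = 0.4907·77 + 1.3557·43 + 0.1166·66 = 103.7725
  x_2 = 0.6257·77 + 0.4785·43 + 1.3986·66 = 161.0600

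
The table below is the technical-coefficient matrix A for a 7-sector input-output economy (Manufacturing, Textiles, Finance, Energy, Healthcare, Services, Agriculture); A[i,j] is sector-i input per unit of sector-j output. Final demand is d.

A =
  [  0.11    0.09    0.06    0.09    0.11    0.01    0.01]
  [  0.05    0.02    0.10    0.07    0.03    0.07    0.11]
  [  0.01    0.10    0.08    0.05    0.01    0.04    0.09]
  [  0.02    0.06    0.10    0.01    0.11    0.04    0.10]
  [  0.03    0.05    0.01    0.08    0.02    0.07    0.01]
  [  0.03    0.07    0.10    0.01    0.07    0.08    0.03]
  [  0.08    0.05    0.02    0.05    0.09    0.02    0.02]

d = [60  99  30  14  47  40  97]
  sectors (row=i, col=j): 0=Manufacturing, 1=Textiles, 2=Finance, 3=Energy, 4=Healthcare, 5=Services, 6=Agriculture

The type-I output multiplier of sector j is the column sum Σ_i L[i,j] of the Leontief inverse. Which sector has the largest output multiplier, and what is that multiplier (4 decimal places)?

Form M = I − A:
  [  0.89   -0.09   -0.06   -0.09   -0.11   -0.01   -0.01]
  [ -0.05    0.98   -0.10   -0.07   -0.03   -0.07   -0.11]
  [ -0.01   -0.10    0.92   -0.05   -0.01   -0.04   -0.09]
  [ -0.02   -0.06   -0.10    0.99   -0.11   -0.04   -0.10]
  [ -0.03   -0.05   -0.01   -0.08    0.98   -0.07   -0.01]
  [ -0.03   -0.07   -0.10   -0.01   -0.07    0.92   -0.03]
  [ -0.08   -0.05   -0.02   -0.05   -0.09   -0.02    0.98]
Leontief inverse L = M⁻¹:
  [  1.1476    0.1394    0.1128    0.1359    0.1579    0.0471    0.0546]
  [  0.0835    1.0685    0.1482    0.1054    0.0764    0.1023    0.1491]
  [  0.0377    0.1370    1.1240    0.0808    0.0459    0.0695    0.1298]
  [  0.0505    0.1029    0.1410    1.0485    0.1457    0.0741    0.1358]
  [  0.0490    0.0773    0.0448    0.0998    1.0500    0.0934    0.0371]
  [  0.0556    0.1105    0.1438    0.0429    0.1015    1.1132    0.0657]
  [  0.1069    0.0833    0.0540    0.0817    0.1237    0.0456    1.0468]
Total output x = L · d:
  x_0 = 1.1476·60 + 0.1394·99 + 0.1128·30 + 0.1359·14 + 0.1579·47 + 0.0471·40 + 0.0546·97 = 102.5451
  x_1 = 0.0835·60 + 1.0685·99 + 0.1482·30 + 0.1054·14 + 0.0764·47 + 0.1023·40 + 0.1491·97 = 138.8489
  x_2 = 0.0377·60 + 0.1370·99 + 1.1240·30 + 0.0808·14 + 0.0459·47 + 0.0695·40 + 0.1298·97 = 68.2107
  x_3 = 0.0505·60 + 0.1029·99 + 0.1410·30 + 1.0485·14 + 0.1457·47 + 0.0741·40 + 0.1358·97 = 55.1096
  x_4 = 0.0490·60 + 0.0773·99 + 0.0448·30 + 0.0998·14 + 1.0500·47 + 0.0934·40 + 0.0371·97 = 70.0158
  x_5 = 0.0556·60 + 0.1105·99 + 0.1438·30 + 0.0429·14 + 0.1015·47 + 1.1132·40 + 0.0657·97 = 74.8554
  x_6 = 0.1069·60 + 0.0833·99 + 0.0540·30 + 0.0817·14 + 0.1237·47 + 0.0456·40 + 1.0468·97 = 126.5962
Output multipliers (column sums of L):
  Manufacturing: 1.5308
  Textiles: 1.7189
  Finance: 1.7686
  Energy: 1.5949
  Healthcare: 1.7010
  Services: 1.5452
  Agriculture: 1.6188

Finance (1.7686)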